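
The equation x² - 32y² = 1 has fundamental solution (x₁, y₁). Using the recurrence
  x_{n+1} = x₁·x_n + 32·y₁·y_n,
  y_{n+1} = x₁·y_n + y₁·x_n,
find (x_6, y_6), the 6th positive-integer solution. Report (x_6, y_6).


Step 1: Find the fundamental solution (x₁, y₁) of x² - 32y² = 1.
  Expand √32 as a continued fraction. a₀ = ⌊√32⌋ = 5; iterate m_{k+1} = d_k·a_k − m_k, d_{k+1} = (32 − m_{k+1}²)/d_k, a_{k+1} = ⌊(a₀ + m_{k+1})/d_{k+1}⌋ (starting m₀ = 0, d₀ = 1), with convergents p_k = a_k·p_{k-1} + p_{k-2}, q_k = a_k·q_{k-1} + q_{k-2} (p₋₁ = 1, q₋₁ = 0):
  k = 0: a₀ = 5; p₀/q₀ = 5/1; p₀² − 32·q₀² = 25 − 32 = -7.
  k = 1: m = 5, d = 7, a = ⌊(5 + 5)/7⌋ = 1; p/q = (1·5 + 1)/(1·1 + 0) = 6/1; p² − 32·q² = 36 − 32 = 4.
  k = 2: m = 2, d = 4, a = ⌊(5 + 2)/4⌋ = 1; p/q = (1·6 + 5)/(1·1 + 1) = 11/2; p² − 32·q² = 121 − 128 = -7.
  k = 3: m = 2, d = 7, a = ⌊(5 + 2)/7⌋ = 1; p/q = (1·11 + 6)/(1·2 + 1) = 17/3; p² − 32·q² = 289 − 288 = 1.
  The first convergent with p² − 32·q² = 1 gives the fundamental solution (x₁, y₁) = (17, 3).
Step 2: Apply the recurrence (x_{n+1}, y_{n+1}) = (x₁x_n + 32y₁y_n, x₁y_n + y₁x_n) repeatedly.
  From (x_1, y_1) = (17, 3): x_2 = 17·17 + 32·3·3 = 577; y_2 = 17·3 + 3·17 = 102.
  From (x_2, y_2) = (577, 102): x_3 = 17·577 + 32·3·102 = 19601; y_3 = 17·102 + 3·577 = 3465.
  From (x_3, y_3) = (19601, 3465): x_4 = 17·19601 + 32·3·3465 = 665857; y_4 = 17·3465 + 3·19601 = 117708.
  From (x_4, y_4) = (665857, 117708): x_5 = 17·665857 + 32·3·117708 = 22619537; y_5 = 17·117708 + 3·665857 = 3998607.
  From (x_5, y_5) = (22619537, 3998607): x_6 = 17·22619537 + 32·3·3998607 = 768398401; y_6 = 17·3998607 + 3·22619537 = 135834930.
Step 3: Verify x_6² - 32·y_6² = 590436102659356801 - 590436102659356800 = 1 (should be 1). ✓

(x_1, y_1) = (17, 3); (x_6, y_6) = (768398401, 135834930).


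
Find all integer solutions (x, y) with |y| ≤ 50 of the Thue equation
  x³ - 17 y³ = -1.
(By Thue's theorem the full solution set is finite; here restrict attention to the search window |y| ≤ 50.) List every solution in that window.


The equation is x³ - 17y³ = -1. For fixed y, x³ = 17·y³ − 1, so a solution requires the RHS to be a perfect cube.
Strategy: iterate y from -50 to 50, compute RHS = 17·y³ − 1, and check whether it is a (positive or negative) perfect cube.
Check small values of y:
  y = 0: RHS = -1 = (-1)³ ⇒ x = -1 works.
  y = 1: RHS = 16 is not a perfect cube.
  y = -1: RHS = -18 is not a perfect cube.
  y = 2: RHS = 135 is not a perfect cube.
  y = -2: RHS = -137 is not a perfect cube.
  y = 3: RHS = 458 is not a perfect cube.
  y = -3: RHS = -460 is not a perfect cube.
Continuing, at y = -7: RHS = -5832 = (-18)³ ⇒ x = -18 works.
Searching the remaining y in |y| ≤ 50 finds no further solutions.
Collected solutions: (-1, 0), (-18, -7).

Solutions (with |y| ≤ 50): (-1, 0), (-18, -7).


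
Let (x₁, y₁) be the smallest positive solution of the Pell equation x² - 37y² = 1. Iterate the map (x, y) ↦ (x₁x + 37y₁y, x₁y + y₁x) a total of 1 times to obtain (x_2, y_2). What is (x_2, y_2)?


Step 1: Find the fundamental solution (x₁, y₁) of x² - 37y² = 1.
  Expand √37 as a continued fraction. a₀ = ⌊√37⌋ = 6; iterate m_{k+1} = d_k·a_k − m_k, d_{k+1} = (37 − m_{k+1}²)/d_k, a_{k+1} = ⌊(a₀ + m_{k+1})/d_{k+1}⌋ (starting m₀ = 0, d₀ = 1), with convergents p_k = a_k·p_{k-1} + p_{k-2}, q_k = a_k·q_{k-1} + q_{k-2} (p₋₁ = 1, q₋₁ = 0):
  k = 0: a₀ = 6; p₀/q₀ = 6/1; p₀² − 37·q₀² = 36 − 37 = -1.
  k = 1: m = 6, d = 1, a = ⌊(6 + 6)/1⌋ = 12; p/q = (12·6 + 1)/(12·1 + 0) = 73/12; p² − 37·q² = 5329 − 5328 = 1.
  The first convergent with p² − 37·q² = 1 gives the fundamental solution (x₁, y₁) = (73, 12).
Step 2: Apply the recurrence (x_{n+1}, y_{n+1}) = (x₁x_n + 37y₁y_n, x₁y_n + y₁x_n) repeatedly.
  From (x_1, y_1) = (73, 12): x_2 = 73·73 + 37·12·12 = 10657; y_2 = 73·12 + 12·73 = 1752.
Step 3: Verify x_2² - 37·y_2² = 113571649 - 113571648 = 1 (should be 1). ✓

(x_1, y_1) = (73, 12); (x_2, y_2) = (10657, 1752).


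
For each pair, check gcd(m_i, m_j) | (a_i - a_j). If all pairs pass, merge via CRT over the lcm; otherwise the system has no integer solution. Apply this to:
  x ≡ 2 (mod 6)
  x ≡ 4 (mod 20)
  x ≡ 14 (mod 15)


Moduli 6, 20, 15 are not pairwise coprime, so CRT works modulo lcm(m_i) when all pairwise compatibility conditions hold.
Pairwise compatibility: gcd(m_i, m_j) must divide a_i - a_j for every pair.
Merge one congruence at a time:
  Start: x ≡ 2 (mod 6).
  Combine with x ≡ 4 (mod 20): gcd(6, 20) = 2; 4 - 2 = 2, which IS divisible by 2, so compatible.
    Write x = 2 + 6·t and substitute into x ≡ 4 (mod 20): 6·t ≡ 4 − 2 = 2 (mod 20).
    Divide the congruence (and modulus) by g = 2: 3·t ≡ 1 (mod 10).
    The inverse of 3 mod 10 is 7 (since 3·7 = 21 = 2·10 + 1), so t ≡ 7·1 = 7 ≡ 7 (mod 10).
    Then x = 2 + 6·7 = 44, valid modulo lcm(6, 20) = 60: x ≡ 44 (mod 60).
  Combine with x ≡ 14 (mod 15): gcd(60, 15) = 15; 14 - 44 = -30, which IS divisible by 15, so compatible.
    Write x = 44 + 60·t and substitute into x ≡ 14 (mod 15): 60·t ≡ 14 − 44 = -30 (mod 15).
    Divide the congruence (and modulus) by g = 15: 4·t ≡ -2 (mod 1).
    Modulo 1 every t works; take t = 0.
    Then x = 44 + 60·0 = 44, valid modulo lcm(60, 15) = 60: x ≡ 44 (mod 60).
Verify: 44 mod 6 = 2, 44 mod 20 = 4, 44 mod 15 = 14.

x ≡ 44 (mod 60).


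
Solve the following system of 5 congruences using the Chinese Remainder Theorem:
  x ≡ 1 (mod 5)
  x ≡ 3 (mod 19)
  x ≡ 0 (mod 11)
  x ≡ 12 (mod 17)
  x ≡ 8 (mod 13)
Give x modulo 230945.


Product of moduli M = 5 · 19 · 11 · 17 · 13 = 230945.
Merge one congruence at a time:
  Start: x ≡ 1 (mod 5).
  Combine with x ≡ 3 (mod 19); new modulus lcm = 95.
    Write x = 1 + 5·t and substitute into x ≡ 3 (mod 19): 5·t ≡ 3 − 1 = 2 (mod 19).
    The inverse of 5 mod 19 is 4 (since 5·4 = 20 = 1·19 + 1), so t ≡ 4·2 = 8 ≡ 8 (mod 19).
    Then x = 1 + 5·8 = 41, valid modulo lcm(5, 19) = 95: x ≡ 41 (mod 95).
  Combine with x ≡ 0 (mod 11); new modulus lcm = 1045.
    Write x = 41 + 95·t and substitute into x ≡ 0 (mod 11): 95·t ≡ 0 − 41 = -41 (mod 11).
    Reduce coefficients mod 11: 7·t ≡ 3 (mod 11).
    The inverse of 7 mod 11 is 8 (since 7·8 = 56 = 5·11 + 1), so t ≡ 8·3 = 24 ≡ 2 (mod 11).
    Then x = 41 + 95·2 = 231, valid modulo lcm(95, 11) = 1045: x ≡ 231 (mod 1045).
  Combine with x ≡ 12 (mod 17); new modulus lcm = 17765.
    Write x = 231 + 1045·t and substitute into x ≡ 12 (mod 17): 1045·t ≡ 12 − 231 = -219 (mod 17).
    Reduce coefficients mod 17: 8·t ≡ 2 (mod 17).
    The inverse of 8 mod 17 is 15 (since 8·15 = 120 = 7·17 + 1), so t ≡ 15·2 = 30 ≡ 13 (mod 17).
    Then x = 231 + 1045·13 = 13816, valid modulo lcm(1045, 17) = 17765: x ≡ 13816 (mod 17765).
  Combine with x ≡ 8 (mod 13); new modulus lcm = 230945.
    Write x = 13816 + 17765·t and substitute into x ≡ 8 (mod 13): 17765·t ≡ 8 − 13816 = -13808 (mod 13).
    Reduce coefficients mod 13: 7·t ≡ 11 (mod 13).
    The inverse of 7 mod 13 is 2 (since 7·2 = 14 = 1·13 + 1), so t ≡ 2·11 = 22 ≡ 9 (mod 13).
    Then x = 13816 + 17765·9 = 173701, valid modulo lcm(17765, 13) = 230945: x ≡ 173701 (mod 230945).
Verify against each original: 173701 mod 5 = 1, 173701 mod 19 = 3, 173701 mod 11 = 0, 173701 mod 17 = 12, 173701 mod 13 = 8.

x ≡ 173701 (mod 230945).


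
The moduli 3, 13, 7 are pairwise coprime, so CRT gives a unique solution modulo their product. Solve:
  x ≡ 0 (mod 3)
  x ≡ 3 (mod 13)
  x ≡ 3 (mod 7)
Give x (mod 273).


Moduli 3, 13, 7 are pairwise coprime; by CRT there is a unique solution modulo M = 3 · 13 · 7 = 273.
Solve pairwise, accumulating the modulus:
  Start with x ≡ 0 (mod 3).
  Combine with x ≡ 3 (mod 13): since gcd(3, 13) = 1, we get a unique residue mod 39.
    Write x = 0 + 3·t and substitute into x ≡ 3 (mod 13): 3·t ≡ 3 − 0 = 3 (mod 13).
    The inverse of 3 mod 13 is 9 (since 3·9 = 27 = 2·13 + 1), so t ≡ 9·3 = 27 ≡ 1 (mod 13).
    Then x = 0 + 3·1 = 3, valid modulo lcm(3, 13) = 39: x ≡ 3 (mod 39).
  Combine with x ≡ 3 (mod 7): since gcd(39, 7) = 1, we get a unique residue mod 273.
    Write x = 3 + 39·t and substitute into x ≡ 3 (mod 7): 39·t ≡ 3 − 3 = 0 (mod 7).
    Reduce coefficients mod 7: 4·t ≡ 0 (mod 7).
    The inverse of 4 mod 7 is 2 (since 4·2 = 8 = 1·7 + 1), so t ≡ 2·0 = 0 ≡ 0 (mod 7).
    Then x = 3 + 39·0 = 3, valid modulo lcm(39, 7) = 273: x ≡ 3 (mod 273).
Verify: 3 mod 3 = 0 ✓, 3 mod 13 = 3 ✓, 3 mod 7 = 3 ✓.

x ≡ 3 (mod 273).


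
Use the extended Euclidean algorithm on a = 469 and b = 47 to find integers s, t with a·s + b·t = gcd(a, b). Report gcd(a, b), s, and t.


Euclidean algorithm on (469, 47) — divide until remainder is 0:
  469 = 9 · 47 + 46
  47 = 1 · 46 + 1
  46 = 46 · 1 + 0
gcd(469, 47) = 1.
Track Bezout coefficients alongside the remainders: start with r₀ = 469 = a·1 + b·0 (s = 1, t = 0) and r₁ = 47 = a·0 + b·1 (s = 0, t = 1); each new remainder r_{k+1} = r_{k-1} − q_k·r_k inherits s_{k+1} = s_{k-1} − q_k·s_k, t_{k+1} = t_{k-1} − q_k·t_k, so r_k = a·s_k + b·t_k at every step:
  q = 9: r = 46, s = 1 − 9·0 = 1, t = 0 − 9·1 = -9  (check: 469·1 + 47·(-9) = 46)
  q = 1: r = 1, s = 0 − 1·1 = -1, t = 1 − 1·(-9) = 10  (check: 469·(-1) + 47·10 = 1)
The row with r = 1 (the gcd) gives the Bezout coefficients s = -1, t = 10.
Result: 469 · (-1) + 47 · (10) = 1.

gcd(469, 47) = 1; s = -1, t = 10 (check: 469·(-1) + 47·10 = 1).


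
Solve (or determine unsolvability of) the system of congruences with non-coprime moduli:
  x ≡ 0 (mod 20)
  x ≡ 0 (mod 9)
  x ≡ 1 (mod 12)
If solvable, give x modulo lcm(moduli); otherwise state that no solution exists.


Moduli 20, 9, 12 are not pairwise coprime, so CRT works modulo lcm(m_i) when all pairwise compatibility conditions hold.
Pairwise compatibility: gcd(m_i, m_j) must divide a_i - a_j for every pair.
Merge one congruence at a time:
  Start: x ≡ 0 (mod 20).
  Combine with x ≡ 0 (mod 9): gcd(20, 9) = 1; 0 - 0 = 0, which IS divisible by 1, so compatible.
    Write x = 0 + 20·t and substitute into x ≡ 0 (mod 9): 20·t ≡ 0 − 0 = 0 (mod 9).
    Reduce coefficients mod 9: 2·t ≡ 0 (mod 9).
    The inverse of 2 mod 9 is 5 (since 2·5 = 10 = 1·9 + 1), so t ≡ 5·0 = 0 ≡ 0 (mod 9).
    Then x = 0 + 20·0 = 0, valid modulo lcm(20, 9) = 180: x ≡ 0 (mod 180).
  Combine with x ≡ 1 (mod 12): gcd(180, 12) = 12, and 1 - 0 = 1 is NOT divisible by 12.
    ⇒ system is inconsistent (no integer solution).

No solution (the system is inconsistent).


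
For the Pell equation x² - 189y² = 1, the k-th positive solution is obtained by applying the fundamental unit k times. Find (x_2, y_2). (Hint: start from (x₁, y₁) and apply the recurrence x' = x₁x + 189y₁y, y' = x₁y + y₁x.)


Step 1: Find the fundamental solution (x₁, y₁) of x² - 189y² = 1.
  Expand √189 as a continued fraction. a₀ = ⌊√189⌋ = 13; iterate m_{k+1} = d_k·a_k − m_k, d_{k+1} = (189 − m_{k+1}²)/d_k, a_{k+1} = ⌊(a₀ + m_{k+1})/d_{k+1}⌋ (starting m₀ = 0, d₀ = 1), with convergents p_k = a_k·p_{k-1} + p_{k-2}, q_k = a_k·q_{k-1} + q_{k-2} (p₋₁ = 1, q₋₁ = 0):
  k = 0: a₀ = 13; p₀/q₀ = 13/1; p₀² − 189·q₀² = 169 − 189 = -20.
  k = 1: m = 13, d = 20, a = ⌊(13 + 13)/20⌋ = 1; p/q = (1·13 + 1)/(1·1 + 0) = 14/1; p² − 189·q² = 196 − 189 = 7.
  k = 2: m = 7, d = 7, a = ⌊(13 + 7)/7⌋ = 2; p/q = (2·14 + 13)/(2·1 + 1) = 41/3; p² − 189·q² = 1681 − 1701 = -20.
  k = 3: m = 7, d = 20, a = ⌊(13 + 7)/20⌋ = 1; p/q = (1·41 + 14)/(1·3 + 1) = 55/4; p² − 189·q² = 3025 − 3024 = 1.
  The first convergent with p² − 189·q² = 1 gives the fundamental solution (x₁, y₁) = (55, 4).
Step 2: Apply the recurrence (x_{n+1}, y_{n+1}) = (x₁x_n + 189y₁y_n, x₁y_n + y₁x_n) repeatedly.
  From (x_1, y_1) = (55, 4): x_2 = 55·55 + 189·4·4 = 6049; y_2 = 55·4 + 4·55 = 440.
Step 3: Verify x_2² - 189·y_2² = 36590401 - 36590400 = 1 (should be 1). ✓

(x_1, y_1) = (55, 4); (x_2, y_2) = (6049, 440).


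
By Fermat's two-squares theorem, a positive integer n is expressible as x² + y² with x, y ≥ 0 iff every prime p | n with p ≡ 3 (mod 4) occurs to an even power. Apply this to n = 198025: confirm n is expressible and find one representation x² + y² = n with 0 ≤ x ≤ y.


Step 1: Factor n = 198025 = 5^2 · 89^2.
Step 2: Check the mod-4 condition on each prime factor: 5 ≡ 1 (mod 4), exponent 2; 89 ≡ 1 (mod 4), exponent 2.
All primes ≡ 3 (mod 4) appear to even exponent (or don't appear), so by the two-squares theorem n IS expressible as a sum of two squares.
Step 3: Build a representation. Group n = k² · m with k = 5 and m = 89 · 89 = 7921 (a product of primes ≡ 1 (mod 4)); a representation of m scales to one of n via (k·x)² + (k·y)² = k²(x² + y²). Each prime p ≡ 1 (mod 4) is itself a sum of two squares; find a² by testing p − a² for a perfect square:
  89: 89 − 1² = 88, 89 − 2² = 85, 89 − 3² = 80, 89 − 4² = 73, 89 − 5² = 64 = 8² ⇒ 89 = 5² + 8².
  Combine using the Brahmagupta–Fibonacci identity (a² + b²)(c² + d²) = (ac − bd)² + (ad + bc)² = (ac + bd)² + (ad − bc)²:
  89 · 89 = 7921: from (5² + 8²)(5² + 8²), take (5·5 − 8·8, 5·8 + 8·5) = (25 − 64, 40 + 40) = (-39, 80); dropping signs (only squares matter) gives (39, 80); check 39² + 80² = 1521 + 6400 = 7921 ✓.
  Scale by k = 5: (5·39, 5·80) = (195, 400).
Step 4: Order so x ≤ y and verify: 195² + 400² = 38025 + 160000 = 198025 = n. ✓

n = 198025 = 195² + 400² (one valid representation with x ≤ y).


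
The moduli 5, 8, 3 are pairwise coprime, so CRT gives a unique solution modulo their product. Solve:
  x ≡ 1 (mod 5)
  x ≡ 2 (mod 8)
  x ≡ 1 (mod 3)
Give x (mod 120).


Moduli 5, 8, 3 are pairwise coprime; by CRT there is a unique solution modulo M = 5 · 8 · 3 = 120.
Solve pairwise, accumulating the modulus:
  Start with x ≡ 1 (mod 5).
  Combine with x ≡ 2 (mod 8): since gcd(5, 8) = 1, we get a unique residue mod 40.
    Write x = 1 + 5·t and substitute into x ≡ 2 (mod 8): 5·t ≡ 2 − 1 = 1 (mod 8).
    The inverse of 5 mod 8 is 5 (since 5·5 = 25 = 3·8 + 1), so t ≡ 5·1 = 5 ≡ 5 (mod 8).
    Then x = 1 + 5·5 = 26, valid modulo lcm(5, 8) = 40: x ≡ 26 (mod 40).
  Combine with x ≡ 1 (mod 3): since gcd(40, 3) = 1, we get a unique residue mod 120.
    Write x = 26 + 40·t and substitute into x ≡ 1 (mod 3): 40·t ≡ 1 − 26 = -25 (mod 3).
    Reduce coefficients mod 3: 1·t ≡ 2 (mod 3).
    So t ≡ 2 (mod 3).
    Then x = 26 + 40·2 = 106, valid modulo lcm(40, 3) = 120: x ≡ 106 (mod 120).
Verify: 106 mod 5 = 1 ✓, 106 mod 8 = 2 ✓, 106 mod 3 = 1 ✓.

x ≡ 106 (mod 120).


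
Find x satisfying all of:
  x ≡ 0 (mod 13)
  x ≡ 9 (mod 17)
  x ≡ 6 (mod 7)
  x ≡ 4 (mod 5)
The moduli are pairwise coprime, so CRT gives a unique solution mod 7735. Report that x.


Product of moduli M = 13 · 17 · 7 · 5 = 7735.
Merge one congruence at a time:
  Start: x ≡ 0 (mod 13).
  Combine with x ≡ 9 (mod 17); new modulus lcm = 221.
    Write x = 0 + 13·t and substitute into x ≡ 9 (mod 17): 13·t ≡ 9 − 0 = 9 (mod 17).
    The inverse of 13 mod 17 is 4 (since 13·4 = 52 = 3·17 + 1), so t ≡ 4·9 = 36 ≡ 2 (mod 17).
    Then x = 0 + 13·2 = 26, valid modulo lcm(13, 17) = 221: x ≡ 26 (mod 221).
  Combine with x ≡ 6 (mod 7); new modulus lcm = 1547.
    Write x = 26 + 221·t and substitute into x ≡ 6 (mod 7): 221·t ≡ 6 − 26 = -20 (mod 7).
    Reduce coefficients mod 7: 4·t ≡ 1 (mod 7).
    The inverse of 4 mod 7 is 2 (since 4·2 = 8 = 1·7 + 1), so t ≡ 2·1 = 2 ≡ 2 (mod 7).
    Then x = 26 + 221·2 = 468, valid modulo lcm(221, 7) = 1547: x ≡ 468 (mod 1547).
  Combine with x ≡ 4 (mod 5); new modulus lcm = 7735.
    Write x = 468 + 1547·t and substitute into x ≡ 4 (mod 5): 1547·t ≡ 4 − 468 = -464 (mod 5).
    Reduce coefficients mod 5: 2·t ≡ 1 (mod 5).
    The inverse of 2 mod 5 is 3 (since 2·3 = 6 = 1·5 + 1), so t ≡ 3·1 = 3 ≡ 3 (mod 5).
    Then x = 468 + 1547·3 = 5109, valid modulo lcm(1547, 5) = 7735: x ≡ 5109 (mod 7735).
Verify against each original: 5109 mod 13 = 0, 5109 mod 17 = 9, 5109 mod 7 = 6, 5109 mod 5 = 4.

x ≡ 5109 (mod 7735).


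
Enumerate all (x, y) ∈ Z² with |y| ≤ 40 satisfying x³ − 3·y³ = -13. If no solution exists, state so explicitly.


The equation is x³ - 3y³ = -13. For fixed y, x³ = 3·y³ − 13, so a solution requires the RHS to be a perfect cube.
Strategy: iterate y from -40 to 40, compute RHS = 3·y³ − 13, and check whether it is a (positive or negative) perfect cube.
Check small values of y:
  y = 0: RHS = -13 is not a perfect cube.
  y = 1: RHS = -10 is not a perfect cube.
  y = -1: RHS = -16 is not a perfect cube.
  y = 2: RHS = 11 is not a perfect cube.
  y = -2: RHS = -37 is not a perfect cube.
  y = 3: RHS = 68 is not a perfect cube.
  y = -3: RHS = -94 is not a perfect cube.
Continuing the search up to |y| = 40 finds no solutions either.
No (x, y) in the scanned range satisfies the equation.

No integer solutions with |y| ≤ 40.


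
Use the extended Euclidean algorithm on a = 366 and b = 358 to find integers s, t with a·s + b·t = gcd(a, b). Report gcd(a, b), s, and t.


Euclidean algorithm on (366, 358) — divide until remainder is 0:
  366 = 1 · 358 + 8
  358 = 44 · 8 + 6
  8 = 1 · 6 + 2
  6 = 3 · 2 + 0
gcd(366, 358) = 2.
Track Bezout coefficients alongside the remainders: start with r₀ = 366 = a·1 + b·0 (s = 1, t = 0) and r₁ = 358 = a·0 + b·1 (s = 0, t = 1); each new remainder r_{k+1} = r_{k-1} − q_k·r_k inherits s_{k+1} = s_{k-1} − q_k·s_k, t_{k+1} = t_{k-1} − q_k·t_k, so r_k = a·s_k + b·t_k at every step:
  q = 1: r = 8, s = 1 − 1·0 = 1, t = 0 − 1·1 = -1  (check: 366·1 + 358·(-1) = 8)
  q = 44: r = 6, s = 0 − 44·1 = -44, t = 1 − 44·(-1) = 45  (check: 366·(-44) + 358·45 = 6)
  q = 1: r = 2, s = 1 − 1·(-44) = 45, t = -1 − 1·45 = -46  (check: 366·45 + 358·(-46) = 2)
The row with r = 2 (the gcd) gives the Bezout coefficients s = 45, t = -46.
Result: 366 · (45) + 358 · (-46) = 2.

gcd(366, 358) = 2; s = 45, t = -46 (check: 366·45 + 358·(-46) = 2).


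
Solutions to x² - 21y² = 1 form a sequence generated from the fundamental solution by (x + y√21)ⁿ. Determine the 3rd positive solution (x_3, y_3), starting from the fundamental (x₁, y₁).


Step 1: Find the fundamental solution (x₁, y₁) of x² - 21y² = 1.
  Expand √21 as a continued fraction. a₀ = ⌊√21⌋ = 4; iterate m_{k+1} = d_k·a_k − m_k, d_{k+1} = (21 − m_{k+1}²)/d_k, a_{k+1} = ⌊(a₀ + m_{k+1})/d_{k+1}⌋ (starting m₀ = 0, d₀ = 1), with convergents p_k = a_k·p_{k-1} + p_{k-2}, q_k = a_k·q_{k-1} + q_{k-2} (p₋₁ = 1, q₋₁ = 0):
  k = 0: a₀ = 4; p₀/q₀ = 4/1; p₀² − 21·q₀² = 16 − 21 = -5.
  k = 1: m = 4, d = 5, a = ⌊(4 + 4)/5⌋ = 1; p/q = (1·4 + 1)/(1·1 + 0) = 5/1; p² − 21·q² = 25 − 21 = 4.
  k = 2: m = 1, d = 4, a = ⌊(4 + 1)/4⌋ = 1; p/q = (1·5 + 4)/(1·1 + 1) = 9/2; p² − 21·q² = 81 − 84 = -3.
  k = 3: m = 3, d = 3, a = ⌊(4 + 3)/3⌋ = 2; p/q = (2·9 + 5)/(2·2 + 1) = 23/5; p² − 21·q² = 529 − 525 = 4.
  k = 4: m = 3, d = 4, a = ⌊(4 + 3)/4⌋ = 1; p/q = (1·23 + 9)/(1·5 + 2) = 32/7; p² − 21·q² = 1024 − 1029 = -5.
  k = 5: m = 1, d = 5, a = ⌊(4 + 1)/5⌋ = 1; p/q = (1·32 + 23)/(1·7 + 5) = 55/12; p² − 21·q² = 3025 − 3024 = 1.
  The first convergent with p² − 21·q² = 1 gives the fundamental solution (x₁, y₁) = (55, 12).
Step 2: Apply the recurrence (x_{n+1}, y_{n+1}) = (x₁x_n + 21y₁y_n, x₁y_n + y₁x_n) repeatedly.
  From (x_1, y_1) = (55, 12): x_2 = 55·55 + 21·12·12 = 6049; y_2 = 55·12 + 12·55 = 1320.
  From (x_2, y_2) = (6049, 1320): x_3 = 55·6049 + 21·12·1320 = 665335; y_3 = 55·1320 + 12·6049 = 145188.
Step 3: Verify x_3² - 21·y_3² = 442670662225 - 442670662224 = 1 (should be 1). ✓

(x_1, y_1) = (55, 12); (x_3, y_3) = (665335, 145188).


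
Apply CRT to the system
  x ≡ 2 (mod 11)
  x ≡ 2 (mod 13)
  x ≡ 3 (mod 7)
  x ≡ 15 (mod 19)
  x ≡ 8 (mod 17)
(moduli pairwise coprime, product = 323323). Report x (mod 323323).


Product of moduli M = 11 · 13 · 7 · 19 · 17 = 323323.
Merge one congruence at a time:
  Start: x ≡ 2 (mod 11).
  Combine with x ≡ 2 (mod 13); new modulus lcm = 143.
    Write x = 2 + 11·t and substitute into x ≡ 2 (mod 13): 11·t ≡ 2 − 2 = 0 (mod 13).
    The inverse of 11 mod 13 is 6 (since 11·6 = 66 = 5·13 + 1), so t ≡ 6·0 = 0 ≡ 0 (mod 13).
    Then x = 2 + 11·0 = 2, valid modulo lcm(11, 13) = 143: x ≡ 2 (mod 143).
  Combine with x ≡ 3 (mod 7); new modulus lcm = 1001.
    Write x = 2 + 143·t and substitute into x ≡ 3 (mod 7): 143·t ≡ 3 − 2 = 1 (mod 7).
    Reduce coefficients mod 7: 3·t ≡ 1 (mod 7).
    The inverse of 3 mod 7 is 5 (since 3·5 = 15 = 2·7 + 1), so t ≡ 5·1 = 5 ≡ 5 (mod 7).
    Then x = 2 + 143·5 = 717, valid modulo lcm(143, 7) = 1001: x ≡ 717 (mod 1001).
  Combine with x ≡ 15 (mod 19); new modulus lcm = 19019.
    Write x = 717 + 1001·t and substitute into x ≡ 15 (mod 19): 1001·t ≡ 15 − 717 = -702 (mod 19).
    Reduce coefficients mod 19: 13·t ≡ 1 (mod 19).
    The inverse of 13 mod 19 is 3 (since 13·3 = 39 = 2·19 + 1), so t ≡ 3·1 = 3 ≡ 3 (mod 19).
    Then x = 717 + 1001·3 = 3720, valid modulo lcm(1001, 19) = 19019: x ≡ 3720 (mod 19019).
  Combine with x ≡ 8 (mod 17); new modulus lcm = 323323.
    Write x = 3720 + 19019·t and substitute into x ≡ 8 (mod 17): 19019·t ≡ 8 − 3720 = -3712 (mod 17).
    Reduce coefficients mod 17: 13·t ≡ 11 (mod 17).
    The inverse of 13 mod 17 is 4 (since 13·4 = 52 = 3·17 + 1), so t ≡ 4·11 = 44 ≡ 10 (mod 17).
    Then x = 3720 + 19019·10 = 193910, valid modulo lcm(19019, 17) = 323323: x ≡ 193910 (mod 323323).
Verify against each original: 193910 mod 11 = 2, 193910 mod 13 = 2, 193910 mod 7 = 3, 193910 mod 19 = 15, 193910 mod 17 = 8.

x ≡ 193910 (mod 323323).


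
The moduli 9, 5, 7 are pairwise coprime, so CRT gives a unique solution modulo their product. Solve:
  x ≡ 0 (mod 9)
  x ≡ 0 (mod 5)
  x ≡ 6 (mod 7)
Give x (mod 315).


Moduli 9, 5, 7 are pairwise coprime; by CRT there is a unique solution modulo M = 9 · 5 · 7 = 315.
Solve pairwise, accumulating the modulus:
  Start with x ≡ 0 (mod 9).
  Combine with x ≡ 0 (mod 5): since gcd(9, 5) = 1, we get a unique residue mod 45.
    Write x = 0 + 9·t and substitute into x ≡ 0 (mod 5): 9·t ≡ 0 − 0 = 0 (mod 5).
    Reduce coefficients mod 5: 4·t ≡ 0 (mod 5).
    The inverse of 4 mod 5 is 4 (since 4·4 = 16 = 3·5 + 1), so t ≡ 4·0 = 0 ≡ 0 (mod 5).
    Then x = 0 + 9·0 = 0, valid modulo lcm(9, 5) = 45: x ≡ 0 (mod 45).
  Combine with x ≡ 6 (mod 7): since gcd(45, 7) = 1, we get a unique residue mod 315.
    Write x = 0 + 45·t and substitute into x ≡ 6 (mod 7): 45·t ≡ 6 − 0 = 6 (mod 7).
    Reduce coefficients mod 7: 3·t ≡ 6 (mod 7).
    The inverse of 3 mod 7 is 5 (since 3·5 = 15 = 2·7 + 1), so t ≡ 5·6 = 30 ≡ 2 (mod 7).
    Then x = 0 + 45·2 = 90, valid modulo lcm(45, 7) = 315: x ≡ 90 (mod 315).
Verify: 90 mod 9 = 0 ✓, 90 mod 5 = 0 ✓, 90 mod 7 = 6 ✓.

x ≡ 90 (mod 315).


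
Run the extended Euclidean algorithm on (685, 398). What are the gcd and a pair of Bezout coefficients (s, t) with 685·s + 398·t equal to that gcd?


Euclidean algorithm on (685, 398) — divide until remainder is 0:
  685 = 1 · 398 + 287
  398 = 1 · 287 + 111
  287 = 2 · 111 + 65
  111 = 1 · 65 + 46
  65 = 1 · 46 + 19
  46 = 2 · 19 + 8
  19 = 2 · 8 + 3
  8 = 2 · 3 + 2
  3 = 1 · 2 + 1
  2 = 2 · 1 + 0
gcd(685, 398) = 1.
Track Bezout coefficients alongside the remainders: start with r₀ = 685 = a·1 + b·0 (s = 1, t = 0) and r₁ = 398 = a·0 + b·1 (s = 0, t = 1); each new remainder r_{k+1} = r_{k-1} − q_k·r_k inherits s_{k+1} = s_{k-1} − q_k·s_k, t_{k+1} = t_{k-1} − q_k·t_k, so r_k = a·s_k + b·t_k at every step:
  q = 1: r = 287, s = 1 − 1·0 = 1, t = 0 − 1·1 = -1  (check: 685·1 + 398·(-1) = 287)
  q = 1: r = 111, s = 0 − 1·1 = -1, t = 1 − 1·(-1) = 2  (check: 685·(-1) + 398·2 = 111)
  q = 2: r = 65, s = 1 − 2·(-1) = 3, t = -1 − 2·2 = -5  (check: 685·3 + 398·(-5) = 65)
  q = 1: r = 46, s = -1 − 1·3 = -4, t = 2 − 1·(-5) = 7  (check: 685·(-4) + 398·7 = 46)
  q = 1: r = 19, s = 3 − 1·(-4) = 7, t = -5 − 1·7 = -12  (check: 685·7 + 398·(-12) = 19)
  q = 2: r = 8, s = -4 − 2·7 = -18, t = 7 − 2·(-12) = 31  (check: 685·(-18) + 398·31 = 8)
  q = 2: r = 3, s = 7 − 2·(-18) = 43, t = -12 − 2·31 = -74  (check: 685·43 + 398·(-74) = 3)
  q = 2: r = 2, s = -18 − 2·43 = -104, t = 31 − 2·(-74) = 179  (check: 685·(-104) + 398·179 = 2)
  q = 1: r = 1, s = 43 − 1·(-104) = 147, t = -74 − 1·179 = -253  (check: 685·147 + 398·(-253) = 1)
The row with r = 1 (the gcd) gives the Bezout coefficients s = 147, t = -253.
Result: 685 · (147) + 398 · (-253) = 1.

gcd(685, 398) = 1; s = 147, t = -253 (check: 685·147 + 398·(-253) = 1).


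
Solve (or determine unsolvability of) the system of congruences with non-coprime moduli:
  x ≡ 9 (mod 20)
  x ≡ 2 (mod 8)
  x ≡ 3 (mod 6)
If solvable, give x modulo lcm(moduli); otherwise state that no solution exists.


Moduli 20, 8, 6 are not pairwise coprime, so CRT works modulo lcm(m_i) when all pairwise compatibility conditions hold.
Pairwise compatibility: gcd(m_i, m_j) must divide a_i - a_j for every pair.
Merge one congruence at a time:
  Start: x ≡ 9 (mod 20).
  Combine with x ≡ 2 (mod 8): gcd(20, 8) = 4, and 2 - 9 = -7 is NOT divisible by 4.
    ⇒ system is inconsistent (no integer solution).

No solution (the system is inconsistent).


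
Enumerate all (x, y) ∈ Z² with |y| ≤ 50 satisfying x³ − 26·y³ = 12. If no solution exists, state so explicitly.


The equation is x³ - 26y³ = 12. For fixed y, x³ = 26·y³ + 12, so a solution requires the RHS to be a perfect cube.
Strategy: iterate y from -50 to 50, compute RHS = 26·y³ + 12, and check whether it is a (positive or negative) perfect cube.
Check small values of y:
  y = 0: RHS = 12 is not a perfect cube.
  y = 1: RHS = 38 is not a perfect cube.
  y = -1: RHS = -14 is not a perfect cube.
  y = 2: RHS = 220 is not a perfect cube.
  y = -2: RHS = -196 is not a perfect cube.
  y = 3: RHS = 714 is not a perfect cube.
  y = -3: RHS = -690 is not a perfect cube.
Continuing the search up to |y| = 50 finds no solutions either.
No (x, y) in the scanned range satisfies the equation.

No integer solutions with |y| ≤ 50.


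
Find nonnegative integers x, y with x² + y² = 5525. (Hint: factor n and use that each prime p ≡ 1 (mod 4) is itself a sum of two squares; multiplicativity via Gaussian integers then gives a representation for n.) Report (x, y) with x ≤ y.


Step 1: Factor n = 5525 = 5^2 · 13 · 17.
Step 2: Check the mod-4 condition on each prime factor: 5 ≡ 1 (mod 4), exponent 2; 13 ≡ 1 (mod 4), exponent 1; 17 ≡ 1 (mod 4), exponent 1.
All primes ≡ 3 (mod 4) appear to even exponent (or don't appear), so by the two-squares theorem n IS expressible as a sum of two squares.
Step 3: Build a representation. Group n = k² · m with k = 5 and m = 13 · 17 = 221 (a product of primes ≡ 1 (mod 4)); a representation of m scales to one of n via (k·x)² + (k·y)² = k²(x² + y²). Each prime p ≡ 1 (mod 4) is itself a sum of two squares; find a² by testing p − a² for a perfect square:
  13: 13 − 1² = 12, 13 − 2² = 9 = 3² ⇒ 13 = 2² + 3².
  17: 17 − 1² = 16 = 4² ⇒ 17 = 1² + 4².
  Combine using the Brahmagupta–Fibonacci identity (a² + b²)(c² + d²) = (ac − bd)² + (ad + bc)² = (ac + bd)² + (ad − bc)²:
  13 · 17 = 221: from (2² + 3²)(1² + 4²), take (2·1 − 3·4, 2·4 + 3·1) = (2 − 12, 8 + 3) = (-10, 11); dropping signs (only squares matter) gives (10, 11); check 10² + 11² = 100 + 121 = 221 ✓.
  Scale by k = 5: (5·10, 5·11) = (50, 55).
Step 4: Order so x ≤ y and verify: 50² + 55² = 2500 + 3025 = 5525 = n. ✓

n = 5525 = 50² + 55² (one valid representation with x ≤ y).


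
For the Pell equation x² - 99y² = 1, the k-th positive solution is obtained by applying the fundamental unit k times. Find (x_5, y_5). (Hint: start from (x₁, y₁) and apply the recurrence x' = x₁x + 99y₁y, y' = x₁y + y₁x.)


Step 1: Find the fundamental solution (x₁, y₁) of x² - 99y² = 1.
  Expand √99 as a continued fraction. a₀ = ⌊√99⌋ = 9; iterate m_{k+1} = d_k·a_k − m_k, d_{k+1} = (99 − m_{k+1}²)/d_k, a_{k+1} = ⌊(a₀ + m_{k+1})/d_{k+1}⌋ (starting m₀ = 0, d₀ = 1), with convergents p_k = a_k·p_{k-1} + p_{k-2}, q_k = a_k·q_{k-1} + q_{k-2} (p₋₁ = 1, q₋₁ = 0):
  k = 0: a₀ = 9; p₀/q₀ = 9/1; p₀² − 99·q₀² = 81 − 99 = -18.
  k = 1: m = 9, d = 18, a = ⌊(9 + 9)/18⌋ = 1; p/q = (1·9 + 1)/(1·1 + 0) = 10/1; p² − 99·q² = 100 − 99 = 1.
  The first convergent with p² − 99·q² = 1 gives the fundamental solution (x₁, y₁) = (10, 1).
Step 2: Apply the recurrence (x_{n+1}, y_{n+1}) = (x₁x_n + 99y₁y_n, x₁y_n + y₁x_n) repeatedly.
  From (x_1, y_1) = (10, 1): x_2 = 10·10 + 99·1·1 = 199; y_2 = 10·1 + 1·10 = 20.
  From (x_2, y_2) = (199, 20): x_3 = 10·199 + 99·1·20 = 3970; y_3 = 10·20 + 1·199 = 399.
  From (x_3, y_3) = (3970, 399): x_4 = 10·3970 + 99·1·399 = 79201; y_4 = 10·399 + 1·3970 = 7960.
  From (x_4, y_4) = (79201, 7960): x_5 = 10·79201 + 99·1·7960 = 1580050; y_5 = 10·7960 + 1·79201 = 158801.
Step 3: Verify x_5² - 99·y_5² = 2496558002500 - 2496558002499 = 1 (should be 1). ✓

(x_1, y_1) = (10, 1); (x_5, y_5) = (1580050, 158801).


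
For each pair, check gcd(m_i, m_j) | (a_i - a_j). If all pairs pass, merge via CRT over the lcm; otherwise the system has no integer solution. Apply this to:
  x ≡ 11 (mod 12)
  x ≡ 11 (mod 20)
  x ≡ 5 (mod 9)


Moduli 12, 20, 9 are not pairwise coprime, so CRT works modulo lcm(m_i) when all pairwise compatibility conditions hold.
Pairwise compatibility: gcd(m_i, m_j) must divide a_i - a_j for every pair.
Merge one congruence at a time:
  Start: x ≡ 11 (mod 12).
  Combine with x ≡ 11 (mod 20): gcd(12, 20) = 4; 11 - 11 = 0, which IS divisible by 4, so compatible.
    Write x = 11 + 12·t and substitute into x ≡ 11 (mod 20): 12·t ≡ 11 − 11 = 0 (mod 20).
    Divide the congruence (and modulus) by g = 4: 3·t ≡ 0 (mod 5).
    The inverse of 3 mod 5 is 2 (since 3·2 = 6 = 1·5 + 1), so t ≡ 2·0 = 0 ≡ 0 (mod 5).
    Then x = 11 + 12·0 = 11, valid modulo lcm(12, 20) = 60: x ≡ 11 (mod 60).
  Combine with x ≡ 5 (mod 9): gcd(60, 9) = 3; 5 - 11 = -6, which IS divisible by 3, so compatible.
    Write x = 11 + 60·t and substitute into x ≡ 5 (mod 9): 60·t ≡ 5 − 11 = -6 (mod 9).
    Divide the congruence (and modulus) by g = 3: 20·t ≡ -2 (mod 3).
    Reduce coefficients mod 3: 2·t ≡ 1 (mod 3).
    The inverse of 2 mod 3 is 2 (since 2·2 = 4 = 1·3 + 1), so t ≡ 2·1 = 2 ≡ 2 (mod 3).
    Then x = 11 + 60·2 = 131, valid modulo lcm(60, 9) = 180: x ≡ 131 (mod 180).
Verify: 131 mod 12 = 11, 131 mod 20 = 11, 131 mod 9 = 5.

x ≡ 131 (mod 180).


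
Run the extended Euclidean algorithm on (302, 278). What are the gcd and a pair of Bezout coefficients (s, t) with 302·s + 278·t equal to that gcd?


Euclidean algorithm on (302, 278) — divide until remainder is 0:
  302 = 1 · 278 + 24
  278 = 11 · 24 + 14
  24 = 1 · 14 + 10
  14 = 1 · 10 + 4
  10 = 2 · 4 + 2
  4 = 2 · 2 + 0
gcd(302, 278) = 2.
Track Bezout coefficients alongside the remainders: start with r₀ = 302 = a·1 + b·0 (s = 1, t = 0) and r₁ = 278 = a·0 + b·1 (s = 0, t = 1); each new remainder r_{k+1} = r_{k-1} − q_k·r_k inherits s_{k+1} = s_{k-1} − q_k·s_k, t_{k+1} = t_{k-1} − q_k·t_k, so r_k = a·s_k + b·t_k at every step:
  q = 1: r = 24, s = 1 − 1·0 = 1, t = 0 − 1·1 = -1  (check: 302·1 + 278·(-1) = 24)
  q = 11: r = 14, s = 0 − 11·1 = -11, t = 1 − 11·(-1) = 12  (check: 302·(-11) + 278·12 = 14)
  q = 1: r = 10, s = 1 − 1·(-11) = 12, t = -1 − 1·12 = -13  (check: 302·12 + 278·(-13) = 10)
  q = 1: r = 4, s = -11 − 1·12 = -23, t = 12 − 1·(-13) = 25  (check: 302·(-23) + 278·25 = 4)
  q = 2: r = 2, s = 12 − 2·(-23) = 58, t = -13 − 2·25 = -63  (check: 302·58 + 278·(-63) = 2)
The row with r = 2 (the gcd) gives the Bezout coefficients s = 58, t = -63.
Result: 302 · (58) + 278 · (-63) = 2.

gcd(302, 278) = 2; s = 58, t = -63 (check: 302·58 + 278·(-63) = 2).


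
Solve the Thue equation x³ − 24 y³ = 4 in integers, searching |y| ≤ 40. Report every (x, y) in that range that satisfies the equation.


The equation is x³ - 24y³ = 4. For fixed y, x³ = 24·y³ + 4, so a solution requires the RHS to be a perfect cube.
Strategy: iterate y from -40 to 40, compute RHS = 24·y³ + 4, and check whether it is a (positive or negative) perfect cube.
Check small values of y:
  y = 0: RHS = 4 is not a perfect cube.
  y = 1: RHS = 28 is not a perfect cube.
  y = -1: RHS = -20 is not a perfect cube.
  y = 2: RHS = 196 is not a perfect cube.
  y = -2: RHS = -188 is not a perfect cube.
  y = 3: RHS = 652 is not a perfect cube.
  y = -3: RHS = -644 is not a perfect cube.
Continuing the search up to |y| = 40 finds no solutions either.
No (x, y) in the scanned range satisfies the equation.

No integer solutions with |y| ≤ 40.


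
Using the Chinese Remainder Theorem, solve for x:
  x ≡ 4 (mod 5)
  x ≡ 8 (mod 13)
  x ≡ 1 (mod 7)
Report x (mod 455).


Moduli 5, 13, 7 are pairwise coprime; by CRT there is a unique solution modulo M = 5 · 13 · 7 = 455.
Solve pairwise, accumulating the modulus:
  Start with x ≡ 4 (mod 5).
  Combine with x ≡ 8 (mod 13): since gcd(5, 13) = 1, we get a unique residue mod 65.
    Write x = 4 + 5·t and substitute into x ≡ 8 (mod 13): 5·t ≡ 8 − 4 = 4 (mod 13).
    The inverse of 5 mod 13 is 8 (since 5·8 = 40 = 3·13 + 1), so t ≡ 8·4 = 32 ≡ 6 (mod 13).
    Then x = 4 + 5·6 = 34, valid modulo lcm(5, 13) = 65: x ≡ 34 (mod 65).
  Combine with x ≡ 1 (mod 7): since gcd(65, 7) = 1, we get a unique residue mod 455.
    Write x = 34 + 65·t and substitute into x ≡ 1 (mod 7): 65·t ≡ 1 − 34 = -33 (mod 7).
    Reduce coefficients mod 7: 2·t ≡ 2 (mod 7).
    The inverse of 2 mod 7 is 4 (since 2·4 = 8 = 1·7 + 1), so t ≡ 4·2 = 8 ≡ 1 (mod 7).
    Then x = 34 + 65·1 = 99, valid modulo lcm(65, 7) = 455: x ≡ 99 (mod 455).
Verify: 99 mod 5 = 4 ✓, 99 mod 13 = 8 ✓, 99 mod 7 = 1 ✓.

x ≡ 99 (mod 455).


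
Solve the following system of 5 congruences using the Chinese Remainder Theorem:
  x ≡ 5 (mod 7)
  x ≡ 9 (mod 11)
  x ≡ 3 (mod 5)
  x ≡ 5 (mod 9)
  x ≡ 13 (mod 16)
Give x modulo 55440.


Product of moduli M = 7 · 11 · 5 · 9 · 16 = 55440.
Merge one congruence at a time:
  Start: x ≡ 5 (mod 7).
  Combine with x ≡ 9 (mod 11); new modulus lcm = 77.
    Write x = 5 + 7·t and substitute into x ≡ 9 (mod 11): 7·t ≡ 9 − 5 = 4 (mod 11).
    The inverse of 7 mod 11 is 8 (since 7·8 = 56 = 5·11 + 1), so t ≡ 8·4 = 32 ≡ 10 (mod 11).
    Then x = 5 + 7·10 = 75, valid modulo lcm(7, 11) = 77: x ≡ 75 (mod 77).
  Combine with x ≡ 3 (mod 5); new modulus lcm = 385.
    Write x = 75 + 77·t and substitute into x ≡ 3 (mod 5): 77·t ≡ 3 − 75 = -72 (mod 5).
    Reduce coefficients mod 5: 2·t ≡ 3 (mod 5).
    The inverse of 2 mod 5 is 3 (since 2·3 = 6 = 1·5 + 1), so t ≡ 3·3 = 9 ≡ 4 (mod 5).
    Then x = 75 + 77·4 = 383, valid modulo lcm(77, 5) = 385: x ≡ 383 (mod 385).
  Combine with x ≡ 5 (mod 9); new modulus lcm = 3465.
    Write x = 383 + 385·t and substitute into x ≡ 5 (mod 9): 385·t ≡ 5 − 383 = -378 (mod 9).
    Reduce coefficients mod 9: 7·t ≡ 0 (mod 9).
    The inverse of 7 mod 9 is 4 (since 7·4 = 28 = 3·9 + 1), so t ≡ 4·0 = 0 ≡ 0 (mod 9).
    Then x = 383 + 385·0 = 383, valid modulo lcm(385, 9) = 3465: x ≡ 383 (mod 3465).
  Combine with x ≡ 13 (mod 16); new modulus lcm = 55440.
    Write x = 383 + 3465·t and substitute into x ≡ 13 (mod 16): 3465·t ≡ 13 − 383 = -370 (mod 16).
    Reduce coefficients mod 16: 9·t ≡ 14 (mod 16).
    The inverse of 9 mod 16 is 9 (since 9·9 = 81 = 5·16 + 1), so t ≡ 9·14 = 126 ≡ 14 (mod 16).
    Then x = 383 + 3465·14 = 48893, valid modulo lcm(3465, 16) = 55440: x ≡ 48893 (mod 55440).
Verify against each original: 48893 mod 7 = 5, 48893 mod 11 = 9, 48893 mod 5 = 3, 48893 mod 9 = 5, 48893 mod 16 = 13.

x ≡ 48893 (mod 55440).


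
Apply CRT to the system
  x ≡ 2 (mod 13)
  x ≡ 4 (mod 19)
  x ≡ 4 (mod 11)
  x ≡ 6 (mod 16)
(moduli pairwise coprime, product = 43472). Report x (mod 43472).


Product of moduli M = 13 · 19 · 11 · 16 = 43472.
Merge one congruence at a time:
  Start: x ≡ 2 (mod 13).
  Combine with x ≡ 4 (mod 19); new modulus lcm = 247.
    Write x = 2 + 13·t and substitute into x ≡ 4 (mod 19): 13·t ≡ 4 − 2 = 2 (mod 19).
    The inverse of 13 mod 19 is 3 (since 13·3 = 39 = 2·19 + 1), so t ≡ 3·2 = 6 ≡ 6 (mod 19).
    Then x = 2 + 13·6 = 80, valid modulo lcm(13, 19) = 247: x ≡ 80 (mod 247).
  Combine with x ≡ 4 (mod 11); new modulus lcm = 2717.
    Write x = 80 + 247·t and substitute into x ≡ 4 (mod 11): 247·t ≡ 4 − 80 = -76 (mod 11).
    Reduce coefficients mod 11: 5·t ≡ 1 (mod 11).
    The inverse of 5 mod 11 is 9 (since 5·9 = 45 = 4·11 + 1), so t ≡ 9·1 = 9 ≡ 9 (mod 11).
    Then x = 80 + 247·9 = 2303, valid modulo lcm(247, 11) = 2717: x ≡ 2303 (mod 2717).
  Combine with x ≡ 6 (mod 16); new modulus lcm = 43472.
    Write x = 2303 + 2717·t and substitute into x ≡ 6 (mod 16): 2717·t ≡ 6 − 2303 = -2297 (mod 16).
    Reduce coefficients mod 16: 13·t ≡ 7 (mod 16).
    The inverse of 13 mod 16 is 5 (since 13·5 = 65 = 4·16 + 1), so t ≡ 5·7 = 35 ≡ 3 (mod 16).
    Then x = 2303 + 2717·3 = 10454, valid modulo lcm(2717, 16) = 43472: x ≡ 10454 (mod 43472).
Verify against each original: 10454 mod 13 = 2, 10454 mod 19 = 4, 10454 mod 11 = 4, 10454 mod 16 = 6.

x ≡ 10454 (mod 43472).


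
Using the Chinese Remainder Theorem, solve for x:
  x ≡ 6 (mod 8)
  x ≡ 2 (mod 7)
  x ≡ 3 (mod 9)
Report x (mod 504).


Moduli 8, 7, 9 are pairwise coprime; by CRT there is a unique solution modulo M = 8 · 7 · 9 = 504.
Solve pairwise, accumulating the modulus:
  Start with x ≡ 6 (mod 8).
  Combine with x ≡ 2 (mod 7): since gcd(8, 7) = 1, we get a unique residue mod 56.
    Write x = 6 + 8·t and substitute into x ≡ 2 (mod 7): 8·t ≡ 2 − 6 = -4 (mod 7).
    Reduce coefficients mod 7: 1·t ≡ 3 (mod 7).
    So t ≡ 3 (mod 7).
    Then x = 6 + 8·3 = 30, valid modulo lcm(8, 7) = 56: x ≡ 30 (mod 56).
  Combine with x ≡ 3 (mod 9): since gcd(56, 9) = 1, we get a unique residue mod 504.
    Write x = 30 + 56·t and substitute into x ≡ 3 (mod 9): 56·t ≡ 3 − 30 = -27 (mod 9).
    Reduce coefficients mod 9: 2·t ≡ 0 (mod 9).
    The inverse of 2 mod 9 is 5 (since 2·5 = 10 = 1·9 + 1), so t ≡ 5·0 = 0 ≡ 0 (mod 9).
    Then x = 30 + 56·0 = 30, valid modulo lcm(56, 9) = 504: x ≡ 30 (mod 504).
Verify: 30 mod 8 = 6 ✓, 30 mod 7 = 2 ✓, 30 mod 9 = 3 ✓.

x ≡ 30 (mod 504).


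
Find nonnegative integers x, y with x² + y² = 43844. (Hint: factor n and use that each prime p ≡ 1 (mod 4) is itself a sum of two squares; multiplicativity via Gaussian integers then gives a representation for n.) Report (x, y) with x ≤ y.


Step 1: Factor n = 43844 = 2^2 · 97 · 113.
Step 2: Check the mod-4 condition on each prime factor: 2 = 2 (special); 97 ≡ 1 (mod 4), exponent 1; 113 ≡ 1 (mod 4), exponent 1.
All primes ≡ 3 (mod 4) appear to even exponent (or don't appear), so by the two-squares theorem n IS expressible as a sum of two squares.
Step 3: Build a representation. Group n = k² · m with k = 2 and m = 97 · 113 = 10961 (a product of primes ≡ 1 (mod 4)); a representation of m scales to one of n via (k·x)² + (k·y)² = k²(x² + y²). Each prime p ≡ 1 (mod 4) is itself a sum of two squares; find a² by testing p − a² for a perfect square:
  97: 97 − 1² = 96, 97 − 2² = 93, 97 − 3² = 88, 97 − 4² = 81 = 9² ⇒ 97 = 4² + 9².
  113: 113 − 1² = 112, 113 − 2² = 109, 113 − 3² = 104, 113 − 4² = 97, 113 − 5² = 88, 113 − 6² = 77, 113 − 7² = 64 = 8² ⇒ 113 = 7² + 8².
  Combine using the Brahmagupta–Fibonacci identity (a² + b²)(c² + d²) = (ac − bd)² + (ad + bc)² = (ac + bd)² + (ad − bc)²:
  97 · 113 = 10961: from (4² + 9²)(7² + 8²), take (4·7 − 9·8, 4·8 + 9·7) = (28 − 72, 32 + 63) = (-44, 95); dropping signs (only squares matter) gives (44, 95); check 44² + 95² = 1936 + 9025 = 10961 ✓.
  Scale by k = 2: (2·44, 2·95) = (88, 190).
Step 4: Order so x ≤ y and verify: 88² + 190² = 7744 + 36100 = 43844 = n. ✓

n = 43844 = 88² + 190² (one valid representation with x ≤ y).
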